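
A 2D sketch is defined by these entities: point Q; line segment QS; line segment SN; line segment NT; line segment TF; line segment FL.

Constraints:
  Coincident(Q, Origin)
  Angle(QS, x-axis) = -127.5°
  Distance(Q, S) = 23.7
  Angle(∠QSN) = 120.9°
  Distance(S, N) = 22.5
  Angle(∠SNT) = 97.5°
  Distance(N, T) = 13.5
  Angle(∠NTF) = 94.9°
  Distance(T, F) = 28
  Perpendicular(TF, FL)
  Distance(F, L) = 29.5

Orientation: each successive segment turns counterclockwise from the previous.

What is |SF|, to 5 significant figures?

19.641

Q is at the origin; QS runs at -127.5° with length 23.7, so S = (-14.428, -18.802). ∠QSN = 120.9° gives SN at -68.400° from the x-axis; with |SN| = 22.5, N = (-6.1448, -39.722). ∠SNT = 97.5° gives NT at 14.100° from the x-axis; with |NT| = 13.5, T = (6.9484, -36.434). ∠NTF = 94.9° gives TF at 99.200° from the x-axis; with |TF| = 28.0, F = (2.4718, -8.7938). Then |SF| = |F − S| = 19.641.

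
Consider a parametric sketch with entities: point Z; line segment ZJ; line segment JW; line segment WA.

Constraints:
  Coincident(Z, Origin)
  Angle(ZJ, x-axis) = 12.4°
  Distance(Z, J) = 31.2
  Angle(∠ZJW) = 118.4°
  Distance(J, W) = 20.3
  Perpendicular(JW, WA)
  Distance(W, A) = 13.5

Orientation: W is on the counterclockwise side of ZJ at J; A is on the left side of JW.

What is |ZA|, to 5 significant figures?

37.805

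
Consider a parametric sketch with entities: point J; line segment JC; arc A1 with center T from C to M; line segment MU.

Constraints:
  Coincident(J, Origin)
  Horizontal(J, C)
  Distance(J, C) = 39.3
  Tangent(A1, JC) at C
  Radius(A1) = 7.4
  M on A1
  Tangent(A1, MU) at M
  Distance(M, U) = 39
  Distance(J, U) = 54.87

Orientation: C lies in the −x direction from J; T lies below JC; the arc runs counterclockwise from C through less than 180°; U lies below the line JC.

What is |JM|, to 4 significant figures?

47.21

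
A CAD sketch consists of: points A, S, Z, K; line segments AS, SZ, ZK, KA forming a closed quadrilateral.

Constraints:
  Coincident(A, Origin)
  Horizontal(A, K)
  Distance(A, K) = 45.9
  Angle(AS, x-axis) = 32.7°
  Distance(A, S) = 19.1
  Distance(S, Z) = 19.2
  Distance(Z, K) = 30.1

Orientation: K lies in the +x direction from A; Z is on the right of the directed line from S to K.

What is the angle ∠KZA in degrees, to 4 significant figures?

135.6°

A is at the origin; AK is horizontal with |AK| = 45.9 and K in +x, so K = (45.9, 0). AS runs at 32.7° with |AS| = 19.1, so S = (16.07, 10.32). Z is determined by |SZ| = 19.2 and |ZK| = 30.1 together: it lies at the intersection of circle(S, 19.2) and circle(K, 30.1). With |SK| = 31.56, the foot of the radical line on SK is 7.268 from S and the perpendicular offset is √(19.2² − 7.268²) = 17.77. Taking the right-of-SK solution: Z = (17.13, -8.852).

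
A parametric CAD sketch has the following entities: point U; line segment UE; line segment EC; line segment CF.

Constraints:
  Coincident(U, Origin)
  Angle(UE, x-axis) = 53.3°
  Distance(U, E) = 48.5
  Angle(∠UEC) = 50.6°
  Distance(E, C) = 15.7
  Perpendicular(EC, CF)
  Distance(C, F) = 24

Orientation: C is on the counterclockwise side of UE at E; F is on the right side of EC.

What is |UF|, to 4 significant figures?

63.30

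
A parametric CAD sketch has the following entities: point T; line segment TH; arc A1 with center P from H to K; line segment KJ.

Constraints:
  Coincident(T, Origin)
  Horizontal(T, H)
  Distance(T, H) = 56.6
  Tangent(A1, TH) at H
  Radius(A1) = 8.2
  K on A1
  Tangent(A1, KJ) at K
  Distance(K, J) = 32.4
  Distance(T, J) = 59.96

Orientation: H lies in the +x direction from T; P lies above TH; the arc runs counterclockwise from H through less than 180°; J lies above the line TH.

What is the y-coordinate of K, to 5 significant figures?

12.834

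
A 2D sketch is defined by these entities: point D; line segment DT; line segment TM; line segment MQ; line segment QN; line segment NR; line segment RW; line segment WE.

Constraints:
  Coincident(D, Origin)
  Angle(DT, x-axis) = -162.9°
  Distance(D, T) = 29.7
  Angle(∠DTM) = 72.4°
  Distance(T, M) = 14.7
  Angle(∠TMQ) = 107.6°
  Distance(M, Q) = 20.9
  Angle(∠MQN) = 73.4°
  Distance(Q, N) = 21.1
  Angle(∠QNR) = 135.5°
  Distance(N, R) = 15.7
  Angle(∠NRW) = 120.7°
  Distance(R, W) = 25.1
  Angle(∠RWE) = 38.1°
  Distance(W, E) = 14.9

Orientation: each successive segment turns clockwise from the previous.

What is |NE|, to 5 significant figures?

21.819

∠NRW = 120.7° gives RW at 166.70° from the x-axis; with |RW| = 25.1, W = (-43.431, -14.507). ∠RWE = 38.1° gives WE at 24.800° from the x-axis; with |WE| = 14.9, E = (-29.906, -8.2569). Then |NE| = |E − N| = 21.819.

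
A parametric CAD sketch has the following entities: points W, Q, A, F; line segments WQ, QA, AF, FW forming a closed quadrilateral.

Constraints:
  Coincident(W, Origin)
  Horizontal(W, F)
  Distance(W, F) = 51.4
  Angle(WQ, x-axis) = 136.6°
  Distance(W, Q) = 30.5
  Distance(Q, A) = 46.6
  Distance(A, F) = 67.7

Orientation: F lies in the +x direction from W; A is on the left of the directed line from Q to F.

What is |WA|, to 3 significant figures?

55.1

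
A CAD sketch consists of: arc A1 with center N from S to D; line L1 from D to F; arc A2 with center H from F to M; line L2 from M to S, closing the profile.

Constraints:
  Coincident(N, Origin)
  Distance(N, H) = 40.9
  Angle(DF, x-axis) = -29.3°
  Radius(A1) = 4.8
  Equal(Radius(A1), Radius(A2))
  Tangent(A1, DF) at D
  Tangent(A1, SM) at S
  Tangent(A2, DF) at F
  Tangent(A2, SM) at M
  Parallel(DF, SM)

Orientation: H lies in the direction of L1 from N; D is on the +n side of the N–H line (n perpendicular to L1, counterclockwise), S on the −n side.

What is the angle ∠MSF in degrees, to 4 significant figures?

13.21°

The slot axis is L1's direction at -29.3°, so u = (cos -29.3°, sin -29.3°) = (0.8721, -0.4894) and n = (−sin -29.3°, cos -29.3°) = (0.4894, 0.8721). N is at the origin and H lies 40.9 along u from N, so H = 40.9·u = (35.67, -20.02). Tangency of A1 to both parallel lines with radius 4.8 puts D and S at N ± 4.8·n: D = (2.349, 4.186), S = (-2.349, -4.186). Equal radii place F and M the same way about H: F = H + 4.8·n = (38.02, -15.83), M = H − 4.8·n = (33.32, -24.20). Then cos ∠MSF = SM·SF / (|SM||SF|), giving 13.21°.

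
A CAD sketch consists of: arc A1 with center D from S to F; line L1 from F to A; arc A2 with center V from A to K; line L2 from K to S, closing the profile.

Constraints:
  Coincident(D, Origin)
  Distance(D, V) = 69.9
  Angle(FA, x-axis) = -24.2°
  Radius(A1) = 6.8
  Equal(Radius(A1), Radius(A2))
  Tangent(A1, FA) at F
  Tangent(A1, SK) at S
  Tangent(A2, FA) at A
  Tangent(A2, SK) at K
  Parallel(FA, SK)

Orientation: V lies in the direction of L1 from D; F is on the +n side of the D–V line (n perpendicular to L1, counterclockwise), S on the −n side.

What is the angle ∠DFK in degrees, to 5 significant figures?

78.990°

Tangency of A1 to both parallel lines with radius 6.8 puts F and S at D ± 6.8·n: F = (2.7875, 6.2024), S = (-2.7875, -6.2024). Equal radii place A and K the same way about V: A = V + 6.8·n = (66.545, -22.451), K = V − 6.8·n = (60.970, -34.856). Then cos ∠DFK = FD·FK / (|FD||FK|), giving 78.990°.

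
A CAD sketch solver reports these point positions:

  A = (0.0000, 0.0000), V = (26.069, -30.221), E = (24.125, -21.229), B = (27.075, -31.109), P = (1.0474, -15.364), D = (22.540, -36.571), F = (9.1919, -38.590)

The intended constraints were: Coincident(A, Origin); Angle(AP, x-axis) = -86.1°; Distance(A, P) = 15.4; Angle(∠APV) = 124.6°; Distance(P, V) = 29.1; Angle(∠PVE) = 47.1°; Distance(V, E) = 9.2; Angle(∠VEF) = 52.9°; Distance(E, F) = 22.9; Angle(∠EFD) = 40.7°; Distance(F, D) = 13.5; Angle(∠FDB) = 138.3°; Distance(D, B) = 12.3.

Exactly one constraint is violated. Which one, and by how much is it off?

Distance(D, B) = 12.3 — off by 5.20.

A = (0.00, 0.00) ✓; AP at -86.10° ✓; |AP| = 15.40 ✓; ∠APV = 124.6° ✓; |PV| = 29.10 ✓; ∠PVE = 47.10° ✓; |VE| = 9.200 ✓; ∠VEF = 52.90° ✓; |EF| = 22.90 ✓; ∠EFD = 40.70° ✓; |FD| = 13.50 ✓; ∠FDB = 138.3° ✓; |DB| = 7.099 ✗.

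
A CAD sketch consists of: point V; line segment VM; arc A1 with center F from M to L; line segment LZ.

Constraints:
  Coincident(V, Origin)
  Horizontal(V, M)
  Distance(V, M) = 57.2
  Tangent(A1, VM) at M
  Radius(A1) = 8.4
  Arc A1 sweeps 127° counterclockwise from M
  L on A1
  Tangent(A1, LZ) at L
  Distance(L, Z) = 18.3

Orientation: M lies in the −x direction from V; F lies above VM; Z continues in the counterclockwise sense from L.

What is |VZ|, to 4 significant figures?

67.61

V is at the origin; V and M share the same y with |VM| = 57.2 and M on the −x side, so M = (-57.20, 0.000). A1 meets VM tangentially, so FM is at right angles to VM, so F = M + (0, 8.4) = (-57.20, 8.400). On A1, M sits at bearing -90° from F; a 127° counterclockwise sweep puts L at bearing 37°, so L = F + 8.4·(cos 37°, sin 37°) = (-50.49, 13.46). A1 meets LZ tangentially, so FL is at right angles to LZ, so LZ runs along (−sin 37°, cos 37°); with |LZ| = 18.3, Z = (-61.50, 28.07). Then |VZ| = |Z − V| = 67.61.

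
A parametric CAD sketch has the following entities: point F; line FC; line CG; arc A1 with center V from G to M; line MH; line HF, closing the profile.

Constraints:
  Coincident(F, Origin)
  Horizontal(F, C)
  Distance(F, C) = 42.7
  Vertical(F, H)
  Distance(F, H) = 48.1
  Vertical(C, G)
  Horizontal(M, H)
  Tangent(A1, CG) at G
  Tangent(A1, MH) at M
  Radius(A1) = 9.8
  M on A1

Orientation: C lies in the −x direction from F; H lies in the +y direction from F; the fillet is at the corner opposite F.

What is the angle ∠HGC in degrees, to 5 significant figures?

102.93°

F is at the origin; F and C share the same y with |FC| = 42.7 and C on the −x side, so C = (-42.700, 0.0000). F and H share the same x with |FH| = 48.1 and H on the +y side, so H = (0.0000, 48.100). The virtual corner opposite F is at (-42.700, 48.100). A1 meets CG tangentially, so VG is at right angles to CG and tangency of A1 to MH means the radius VM is perpendicular to MH, with radius 9.8, so the center V sits 9.8 in from both sides at V = (-32.900, 38.300). That places the tangent points at G = (-42.700, 38.300) on CG and M = (-32.900, 48.100) on MH. Then cos ∠HGC = GH·GC / (|GH||GC|), giving 102.93°.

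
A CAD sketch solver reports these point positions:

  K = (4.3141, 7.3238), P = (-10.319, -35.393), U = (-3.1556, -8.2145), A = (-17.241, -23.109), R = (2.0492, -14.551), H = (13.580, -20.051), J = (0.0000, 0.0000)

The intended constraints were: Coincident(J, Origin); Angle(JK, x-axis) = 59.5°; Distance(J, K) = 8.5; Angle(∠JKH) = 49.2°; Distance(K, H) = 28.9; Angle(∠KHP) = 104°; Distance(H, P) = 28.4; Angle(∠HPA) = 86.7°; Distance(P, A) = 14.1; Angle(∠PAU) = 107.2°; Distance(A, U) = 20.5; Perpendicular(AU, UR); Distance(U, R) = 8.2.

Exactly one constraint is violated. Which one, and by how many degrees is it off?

Perpendicular(AU, UR) — off by 7.20°.

J = (0.00, 0.00) ✓; JK at 59.50° ✓; |JK| = 8.500 ✓; ∠JKH = 49.20° ✓; |KH| = 28.90 ✓; ∠KHP = 104.0° ✓; |HP| = 28.40 ✓; ∠HPA = 86.70° ✓; |PA| = 14.10 ✓; ∠PAU = 107.2° ✓; |AU| = 20.50 ✓; ∠(AU, UR) = 97.20° ✗; |UR| = 8.200 ✓.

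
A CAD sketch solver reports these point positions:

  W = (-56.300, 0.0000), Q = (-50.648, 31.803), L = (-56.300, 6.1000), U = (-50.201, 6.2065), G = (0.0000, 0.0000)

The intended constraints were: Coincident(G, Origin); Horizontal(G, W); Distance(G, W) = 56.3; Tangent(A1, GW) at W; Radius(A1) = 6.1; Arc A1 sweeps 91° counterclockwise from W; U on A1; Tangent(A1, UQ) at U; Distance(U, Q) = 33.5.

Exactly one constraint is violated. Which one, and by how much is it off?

Distance(U, Q) = 33.5 — off by 7.90.

G = (0.00, 0.00) ✓; G.y = 0.00, W.y = 0.00 ✓; |GW| = 56.30 ✓; ∠(LW, WG) = 90.00° ✓; |LW| = 6.100 ✓; bearing(L→U) − bearing(L→W) = 91.00° ✓; |LU| = 6.100 ✓; ∠(LU, UQ) = 90.00° ✓; |UQ| = 25.60 ✗.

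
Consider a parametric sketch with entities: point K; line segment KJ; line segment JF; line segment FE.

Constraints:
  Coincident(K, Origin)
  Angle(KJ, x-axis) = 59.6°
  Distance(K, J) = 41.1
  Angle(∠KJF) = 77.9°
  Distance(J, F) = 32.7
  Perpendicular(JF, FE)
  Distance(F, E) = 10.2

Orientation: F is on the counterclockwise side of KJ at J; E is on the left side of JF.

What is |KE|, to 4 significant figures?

38.46

K is at the origin; KJ runs at 59.6° with length 41.1, so J = 41.1·(cos 59.6°, sin 59.6°) = (20.80, 35.45). ∠KJF = 77.9°, so JF runs at 59.6° + (180° − 77.9°) = 161.7° from the x-axis; with |JF| = 32.7, F = J + 32.7·(cos 161.7°, sin 161.7°) = (-10.25, 45.72). JF is perpendicular to FE; with |FE| = 10.2 on the left of JF, E = F + 10.2·(-0.3140, -0.9494) = (-13.45, 36.03). Then |KE| = |E − K| = 38.46.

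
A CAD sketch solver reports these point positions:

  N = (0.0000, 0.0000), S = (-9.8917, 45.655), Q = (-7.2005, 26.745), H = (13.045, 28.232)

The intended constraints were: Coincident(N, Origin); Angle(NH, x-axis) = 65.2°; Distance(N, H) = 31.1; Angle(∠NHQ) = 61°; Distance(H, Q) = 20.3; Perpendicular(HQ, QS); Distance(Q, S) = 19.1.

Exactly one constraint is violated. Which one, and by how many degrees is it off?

Perpendicular(HQ, QS) — off by 3.90°.

N = (0.00, 0.00) ✓; NH at 65.20° ✓; |NH| = 31.10 ✓; ∠NHQ = 61.00° ✓; |HQ| = 20.30 ✓; ∠(HQ, QS) = 86.10° ✗; |QS| = 19.10 ✓.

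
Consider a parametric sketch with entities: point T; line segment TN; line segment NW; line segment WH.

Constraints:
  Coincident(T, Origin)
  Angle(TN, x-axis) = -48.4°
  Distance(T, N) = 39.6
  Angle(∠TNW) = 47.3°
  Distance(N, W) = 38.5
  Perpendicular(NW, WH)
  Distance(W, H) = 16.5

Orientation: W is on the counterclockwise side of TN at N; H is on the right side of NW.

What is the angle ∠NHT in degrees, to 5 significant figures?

52.477°

T is at the origin; TN runs at -48.4° with length 39.6, so N = 39.6·(cos -48.4°, sin -48.4°) = (26.291, -29.613). ∠TNW = 47.3°, so NW runs at -48.4° + (180° − 47.3°) = 84.300° from the x-axis; with |NW| = 38.5, W = N + 38.5·(cos 84.300°, sin 84.300°) = (30.115, 8.6968). NW is perpendicular to WH; with |WH| = 16.5 on the right of NW, H = W + 16.5·(0.99506, -0.099320) = (46.534, 7.0581). Then cos ∠NHT = HN·HT / (|HN||HT|), giving 52.477°.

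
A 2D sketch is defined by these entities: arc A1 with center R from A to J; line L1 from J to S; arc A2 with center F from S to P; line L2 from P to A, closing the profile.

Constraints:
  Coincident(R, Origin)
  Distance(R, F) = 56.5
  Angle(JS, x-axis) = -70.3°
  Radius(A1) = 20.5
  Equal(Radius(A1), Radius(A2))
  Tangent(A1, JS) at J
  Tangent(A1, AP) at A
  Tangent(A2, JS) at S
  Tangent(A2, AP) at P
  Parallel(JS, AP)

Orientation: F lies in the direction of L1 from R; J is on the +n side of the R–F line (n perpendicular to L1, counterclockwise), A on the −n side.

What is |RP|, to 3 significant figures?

60.1

The slot axis is L1's direction at -70.3°, so u = (cos -70.3°, sin -70.3°) = (0.337, -0.941) and n = (−sin -70.3°, cos -70.3°) = (0.941, 0.337). R is at the origin and F lies 56.5 along u from R, so F = 56.5·u = (19.0, -53.2). Tangency of A1 to both parallel lines with radius 20.5 puts J and A at R ± 20.5·n: J = (19.3, 6.91), A = (-19.3, -6.91). Equal radii place S and P the same way about F: S = F + 20.5·n = (38.3, -46.3), P = F − 20.5·n = (-0.254, -60.1). Then |RP| = |P − R| = 60.1.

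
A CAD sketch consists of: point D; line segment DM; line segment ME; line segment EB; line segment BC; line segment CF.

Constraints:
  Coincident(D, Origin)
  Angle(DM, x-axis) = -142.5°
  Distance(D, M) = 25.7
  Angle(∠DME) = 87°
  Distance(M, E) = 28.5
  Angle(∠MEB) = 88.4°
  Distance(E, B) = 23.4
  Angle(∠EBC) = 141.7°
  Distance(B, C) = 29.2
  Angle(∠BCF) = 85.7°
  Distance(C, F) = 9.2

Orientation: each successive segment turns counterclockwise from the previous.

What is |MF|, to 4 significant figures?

39.46

D is at the origin; DM runs at -142.5° with length 25.7, so M = (-20.39, -15.65). ∠DME = 87.0° gives ME at -49.50° from the x-axis; with |ME| = 28.5, E = (-1.880, -37.32). ∠MEB = 88.4° gives EB at 42.10° from the x-axis; with |EB| = 23.4, B = (15.48, -21.63). ∠EBC = 141.7° gives BC at 80.40° from the x-axis; with |BC| = 29.2, C = (20.35, 7.162). ∠BCF = 85.7° gives CF at 174.7° from the x-axis; with |CF| = 9.2, F = (11.19, 8.012). Then |MF| = |F − M| = 39.46.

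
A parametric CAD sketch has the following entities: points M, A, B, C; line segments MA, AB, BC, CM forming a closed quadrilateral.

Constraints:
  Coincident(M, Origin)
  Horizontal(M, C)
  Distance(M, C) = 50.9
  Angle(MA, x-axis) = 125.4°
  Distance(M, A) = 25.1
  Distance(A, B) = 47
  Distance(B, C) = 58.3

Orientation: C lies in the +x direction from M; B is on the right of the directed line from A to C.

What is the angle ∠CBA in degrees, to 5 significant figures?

80.474°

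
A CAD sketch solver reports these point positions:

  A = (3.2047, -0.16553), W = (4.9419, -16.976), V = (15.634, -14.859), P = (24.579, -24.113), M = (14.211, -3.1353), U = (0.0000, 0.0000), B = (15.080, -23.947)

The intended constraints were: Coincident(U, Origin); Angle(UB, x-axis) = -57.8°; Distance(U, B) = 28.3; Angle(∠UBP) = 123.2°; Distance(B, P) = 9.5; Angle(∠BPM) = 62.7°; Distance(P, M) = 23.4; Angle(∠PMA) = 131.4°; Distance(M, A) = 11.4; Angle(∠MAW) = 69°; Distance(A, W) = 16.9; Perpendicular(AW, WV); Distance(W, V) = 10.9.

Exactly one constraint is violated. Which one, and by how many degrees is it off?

Perpendicular(AW, WV) — off by 5.30°.

U = (0.00, 0.00) ✓; UB at -57.80° ✓; |UB| = 28.30 ✓; ∠UBP = 123.2° ✓; |BP| = 9.500 ✓; ∠BPM = 62.70° ✓; |PM| = 23.40 ✓; ∠PMA = 131.4° ✓; |MA| = 11.40 ✓; ∠MAW = 69.00° ✓; |AW| = 16.90 ✓; ∠(AW, WV) = 95.30° ✗; |WV| = 10.90 ✓.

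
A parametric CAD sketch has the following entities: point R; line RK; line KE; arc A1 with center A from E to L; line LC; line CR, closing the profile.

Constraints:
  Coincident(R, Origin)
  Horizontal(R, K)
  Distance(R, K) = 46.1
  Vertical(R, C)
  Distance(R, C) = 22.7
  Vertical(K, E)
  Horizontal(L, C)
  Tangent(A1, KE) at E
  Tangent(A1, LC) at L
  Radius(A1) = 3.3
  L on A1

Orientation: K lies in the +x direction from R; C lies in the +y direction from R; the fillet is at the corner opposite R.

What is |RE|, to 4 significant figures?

50.02

R is at the origin; R and K share the same y with |RK| = 46.1 and K on the +x side, so K = (46.10, 0.000). R and C share the same x with |RC| = 22.7 and C on the +y side, so C = (0.000, 22.70). The virtual corner opposite R is at (46.10, 22.70). Tangency of A1 to KE means the radius AE is perpendicular to KE and A1 meets LC tangentially, so AL is at right angles to LC, with radius 3.3, so the center A sits 3.3 in from both sides at A = (42.80, 19.40). That places the tangent points at E = (46.10, 19.40) on KE and L = (42.80, 22.70) on LC. Then |RE| = |E − R| = 50.02.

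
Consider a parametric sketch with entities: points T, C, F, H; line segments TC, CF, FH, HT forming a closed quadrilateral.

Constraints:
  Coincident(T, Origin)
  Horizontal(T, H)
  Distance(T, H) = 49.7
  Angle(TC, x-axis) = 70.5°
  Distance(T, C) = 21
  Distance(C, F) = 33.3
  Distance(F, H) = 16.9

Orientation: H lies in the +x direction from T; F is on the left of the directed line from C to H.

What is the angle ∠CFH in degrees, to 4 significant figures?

136.7°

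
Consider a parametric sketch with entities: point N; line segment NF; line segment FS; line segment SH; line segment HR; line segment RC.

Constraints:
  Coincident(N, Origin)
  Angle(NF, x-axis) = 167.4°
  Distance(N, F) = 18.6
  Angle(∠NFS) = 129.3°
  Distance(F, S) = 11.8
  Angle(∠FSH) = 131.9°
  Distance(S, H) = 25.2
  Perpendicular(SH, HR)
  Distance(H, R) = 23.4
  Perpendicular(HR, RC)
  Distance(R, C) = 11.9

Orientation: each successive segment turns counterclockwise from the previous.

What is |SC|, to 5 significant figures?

26.916

The perpendicularity gives HR at right angles to SH, so HR runs at -3.8000°; with |HR| = 23.4, R = (-5.7594, -29.919). The perpendicularity gives RC at right angles to HR, so RC runs at 86.200°; with |RC| = 11.9, C = (-4.9708, -18.045). Then |SC| = |C − S| = 26.916.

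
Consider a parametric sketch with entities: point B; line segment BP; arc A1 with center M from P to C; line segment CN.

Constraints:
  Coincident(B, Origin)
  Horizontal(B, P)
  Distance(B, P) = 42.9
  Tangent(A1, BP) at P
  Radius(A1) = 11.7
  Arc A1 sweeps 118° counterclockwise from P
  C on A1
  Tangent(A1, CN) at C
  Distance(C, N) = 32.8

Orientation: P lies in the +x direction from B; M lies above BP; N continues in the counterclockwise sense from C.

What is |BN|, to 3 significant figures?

59.7

B is at the origin; B and P share the same y with |BP| = 42.9 and P on the +x side, so P = (42.9, 0.00). A1 meets BP tangentially, so MP is at right angles to BP, so M = P + (0, 11.7) = (42.9, 11.7). On A1, P sits at bearing -90° from M; a 118° counterclockwise sweep puts C at bearing 28°, so C = M + 11.7·(cos 28°, sin 28°) = (53.2, 17.2). A1 meets CN tangentially, so MC is at right angles to CN, so CN runs along (−sin 28°, cos 28°); with |CN| = 32.8, N = (37.8, 46.2). Then |BN| = |N − B| = 59.7.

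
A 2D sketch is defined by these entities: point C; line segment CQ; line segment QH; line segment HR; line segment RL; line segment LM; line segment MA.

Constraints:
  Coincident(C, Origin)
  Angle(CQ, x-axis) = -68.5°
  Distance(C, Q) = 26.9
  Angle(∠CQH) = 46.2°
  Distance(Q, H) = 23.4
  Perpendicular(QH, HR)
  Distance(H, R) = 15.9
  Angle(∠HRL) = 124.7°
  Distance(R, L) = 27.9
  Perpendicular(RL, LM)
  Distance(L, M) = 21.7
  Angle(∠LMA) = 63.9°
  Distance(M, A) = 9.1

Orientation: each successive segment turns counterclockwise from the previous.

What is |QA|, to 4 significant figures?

12.91

RL is perpendicular to LM, so LM runs at -59.40°; with |LM| = 21.7, M = (-7.777, -30.01). ∠LMA = 63.9° gives MA at 56.70° from the x-axis; with |MA| = 9.1, A = (-2.781, -22.40). Then |QA| = |A − Q| = 12.91.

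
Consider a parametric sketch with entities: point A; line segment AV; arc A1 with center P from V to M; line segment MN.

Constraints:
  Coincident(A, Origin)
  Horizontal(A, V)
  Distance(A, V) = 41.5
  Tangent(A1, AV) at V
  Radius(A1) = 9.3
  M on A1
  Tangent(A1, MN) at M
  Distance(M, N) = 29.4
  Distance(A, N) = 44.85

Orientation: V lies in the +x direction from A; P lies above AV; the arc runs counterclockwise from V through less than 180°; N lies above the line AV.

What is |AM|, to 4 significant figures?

50.50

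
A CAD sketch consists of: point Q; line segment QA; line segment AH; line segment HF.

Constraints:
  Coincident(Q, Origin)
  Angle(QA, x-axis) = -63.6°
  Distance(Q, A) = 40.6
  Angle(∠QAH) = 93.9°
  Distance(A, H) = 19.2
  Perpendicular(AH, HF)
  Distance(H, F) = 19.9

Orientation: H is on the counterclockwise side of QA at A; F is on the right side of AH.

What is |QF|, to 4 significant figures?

64.27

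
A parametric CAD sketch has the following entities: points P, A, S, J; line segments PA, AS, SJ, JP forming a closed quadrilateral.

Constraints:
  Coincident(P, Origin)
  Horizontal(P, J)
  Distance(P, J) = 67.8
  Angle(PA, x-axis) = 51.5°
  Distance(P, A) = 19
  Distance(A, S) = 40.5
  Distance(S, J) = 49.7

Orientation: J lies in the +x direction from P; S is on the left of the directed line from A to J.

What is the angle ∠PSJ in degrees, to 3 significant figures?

76.3°

P is at the origin; PJ is horizontal with |PJ| = 67.8 and J in +x, so J = (67.8, 0). PA runs at 51.5° with |PA| = 19.0, so A = (11.8, 14.9). S is determined by |AS| = 40.5 and |SJ| = 49.7 together: it lies at the intersection of circle(A, 40.5) and circle(J, 49.7). With |AJ| = 57.9, the foot of the radical line on AJ is 21.8 from A and the perpendicular offset is √(40.5² − 21.8²) = 34.1. Taking the left-of-AJ solution: S = (41.7, 42.3).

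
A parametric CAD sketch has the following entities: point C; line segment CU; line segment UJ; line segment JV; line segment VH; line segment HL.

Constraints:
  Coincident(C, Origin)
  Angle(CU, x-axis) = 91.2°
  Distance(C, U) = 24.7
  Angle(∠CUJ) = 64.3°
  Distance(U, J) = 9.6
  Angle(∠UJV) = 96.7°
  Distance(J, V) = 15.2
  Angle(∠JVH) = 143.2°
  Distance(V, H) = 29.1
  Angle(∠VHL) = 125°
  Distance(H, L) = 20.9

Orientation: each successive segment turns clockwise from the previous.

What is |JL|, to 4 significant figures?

53.86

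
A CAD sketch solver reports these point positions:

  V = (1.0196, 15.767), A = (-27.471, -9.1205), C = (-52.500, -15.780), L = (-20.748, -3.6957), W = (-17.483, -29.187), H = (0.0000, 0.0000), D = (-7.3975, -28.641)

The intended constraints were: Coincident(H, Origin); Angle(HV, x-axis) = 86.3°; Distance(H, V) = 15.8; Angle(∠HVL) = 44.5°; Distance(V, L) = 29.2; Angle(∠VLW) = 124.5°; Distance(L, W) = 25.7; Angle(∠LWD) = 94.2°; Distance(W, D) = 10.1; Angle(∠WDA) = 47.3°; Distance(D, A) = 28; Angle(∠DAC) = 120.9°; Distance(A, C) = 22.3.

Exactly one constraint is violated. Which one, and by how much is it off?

Distance(A, C) = 22.3 — off by 3.60.

H = (0.00, 0.00) ✓; HV at 86.30° ✓; |HV| = 15.80 ✓; ∠HVL = 44.50° ✓; |VL| = 29.20 ✓; ∠VLW = 124.5° ✓; |LW| = 25.70 ✓; ∠LWD = 94.20° ✓; |WD| = 10.10 ✓; ∠WDA = 47.30° ✓; |DA| = 28.00 ✓; ∠DAC = 120.9° ✓; |AC| = 25.90 ✗.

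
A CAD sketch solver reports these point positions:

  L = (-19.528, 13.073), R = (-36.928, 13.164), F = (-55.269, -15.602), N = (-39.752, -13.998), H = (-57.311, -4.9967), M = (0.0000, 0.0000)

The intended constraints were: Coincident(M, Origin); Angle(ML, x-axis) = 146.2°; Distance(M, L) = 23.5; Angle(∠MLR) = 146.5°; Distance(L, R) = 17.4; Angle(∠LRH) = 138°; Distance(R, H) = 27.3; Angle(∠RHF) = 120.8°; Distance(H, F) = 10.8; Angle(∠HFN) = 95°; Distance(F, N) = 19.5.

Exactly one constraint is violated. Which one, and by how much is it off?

Distance(F, N) = 19.5 — off by 3.90.

M = (0.00, 0.00) ✓; ML at 146.2° ✓; |ML| = 23.50 ✓; ∠MLR = 146.5° ✓; |LR| = 17.40 ✓; ∠LRH = 138.0° ✓; |RH| = 27.30 ✓; ∠RHF = 120.8° ✓; |HF| = 10.80 ✓; ∠HFN = 95.00° ✓; |FN| = 15.60 ✗.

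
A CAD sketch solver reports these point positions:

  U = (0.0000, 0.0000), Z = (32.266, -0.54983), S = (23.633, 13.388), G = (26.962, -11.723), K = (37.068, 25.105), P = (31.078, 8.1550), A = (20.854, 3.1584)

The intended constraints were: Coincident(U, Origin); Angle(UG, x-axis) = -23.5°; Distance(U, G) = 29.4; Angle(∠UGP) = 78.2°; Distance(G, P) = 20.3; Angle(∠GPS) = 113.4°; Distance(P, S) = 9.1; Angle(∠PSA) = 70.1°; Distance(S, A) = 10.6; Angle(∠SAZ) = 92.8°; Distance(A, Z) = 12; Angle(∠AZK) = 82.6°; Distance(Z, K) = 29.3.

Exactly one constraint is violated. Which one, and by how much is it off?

Distance(Z, K) = 29.3 — off by 3.20.

U = (0.00, 0.00) ✓; UG at -23.50° ✓; |UG| = 29.40 ✓; ∠UGP = 78.20° ✓; |GP| = 20.30 ✓; ∠GPS = 113.4° ✓; |PS| = 9.100 ✓; ∠PSA = 70.10° ✓; |SA| = 10.60 ✓; ∠SAZ = 92.80° ✓; |AZ| = 12.00 ✓; ∠AZK = 82.60° ✓; |ZK| = 26.10 ✗.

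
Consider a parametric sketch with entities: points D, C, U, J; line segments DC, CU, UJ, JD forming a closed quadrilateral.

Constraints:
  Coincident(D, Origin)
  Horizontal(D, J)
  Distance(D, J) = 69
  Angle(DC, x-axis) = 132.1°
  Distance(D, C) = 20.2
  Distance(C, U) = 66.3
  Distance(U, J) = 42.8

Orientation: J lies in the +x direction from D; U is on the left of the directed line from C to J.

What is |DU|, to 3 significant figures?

61.6

D is at the origin; DJ is horizontal with |DJ| = 69.0 and J in +x, so J = (69.0, 0). DC runs at 132.1° with |DC| = 20.2, so C = (-13.5, 15.0). U is determined by |CU| = 66.3 and |UJ| = 42.8 together: it lies at the intersection of circle(C, 66.3) and circle(J, 42.8). With |CJ| = 83.9, the foot of the radical line on CJ is 57.2 from C and the perpendicular offset is √(66.3² − 57.2²) = 33.5. Taking the left-of-CJ solution: U = (48.7, 37.7).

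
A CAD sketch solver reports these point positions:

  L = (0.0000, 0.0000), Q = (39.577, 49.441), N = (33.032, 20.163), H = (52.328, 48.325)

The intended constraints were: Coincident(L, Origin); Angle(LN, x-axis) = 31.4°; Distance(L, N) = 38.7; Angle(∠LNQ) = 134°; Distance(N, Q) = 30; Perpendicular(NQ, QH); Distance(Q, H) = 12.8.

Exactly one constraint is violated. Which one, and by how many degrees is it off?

Perpendicular(NQ, QH) — off by 7.60°.

L = (0.00, 0.00) ✓; LN at 31.40° ✓; |LN| = 38.70 ✓; ∠LNQ = 134.0° ✓; |NQ| = 30.00 ✓; ∠(NQ, QH) = 82.40° ✗; |QH| = 12.80 ✓.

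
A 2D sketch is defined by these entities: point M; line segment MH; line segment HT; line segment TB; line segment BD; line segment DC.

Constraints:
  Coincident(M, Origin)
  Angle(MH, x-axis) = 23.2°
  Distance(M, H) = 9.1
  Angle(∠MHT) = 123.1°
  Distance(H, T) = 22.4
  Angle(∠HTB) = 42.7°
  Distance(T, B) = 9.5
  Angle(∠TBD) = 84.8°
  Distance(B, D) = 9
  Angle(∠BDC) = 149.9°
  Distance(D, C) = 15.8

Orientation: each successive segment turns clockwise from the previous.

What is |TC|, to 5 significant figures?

21.862

M is at the origin; MH runs at 23.2° with length 9.1, so H = (8.3641, 3.5849). ∠MHT = 123.1° gives HT at -33.700° from the x-axis; with |HT| = 22.4, T = (27.000, -8.8436). ∠HTB = 42.7° gives TB at -171.00° from the x-axis; with |TB| = 9.5, B = (17.617, -10.330). ∠TBD = 84.8° gives BD at 93.800° from the x-axis; with |BD| = 9.0, D = (17.020, -1.3496). ∠BDC = 149.9° gives DC at 63.700° from the x-axis; with |DC| = 15.8, C = (24.021, 12.815). Then |TC| = |C − T| = 21.862.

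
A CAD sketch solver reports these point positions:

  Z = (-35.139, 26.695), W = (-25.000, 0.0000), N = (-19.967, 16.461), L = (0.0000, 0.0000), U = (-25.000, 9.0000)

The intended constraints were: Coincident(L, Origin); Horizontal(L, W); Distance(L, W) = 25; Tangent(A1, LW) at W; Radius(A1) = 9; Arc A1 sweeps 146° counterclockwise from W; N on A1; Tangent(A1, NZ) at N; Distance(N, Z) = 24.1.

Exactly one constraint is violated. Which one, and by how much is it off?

Distance(N, Z) = 24.1 — off by 5.80.

L = (0.00, 0.00) ✓; L.y = 0.00, W.y = 0.00 ✓; |LW| = 25.00 ✓; ∠(UW, WL) = 90.00° ✓; |UW| = 9.000 ✓; bearing(U→N) − bearing(U→W) = 146.0° ✓; |UN| = 9.000 ✓; ∠(UN, NZ) = 90.00° ✓; |NZ| = 18.30 ✗.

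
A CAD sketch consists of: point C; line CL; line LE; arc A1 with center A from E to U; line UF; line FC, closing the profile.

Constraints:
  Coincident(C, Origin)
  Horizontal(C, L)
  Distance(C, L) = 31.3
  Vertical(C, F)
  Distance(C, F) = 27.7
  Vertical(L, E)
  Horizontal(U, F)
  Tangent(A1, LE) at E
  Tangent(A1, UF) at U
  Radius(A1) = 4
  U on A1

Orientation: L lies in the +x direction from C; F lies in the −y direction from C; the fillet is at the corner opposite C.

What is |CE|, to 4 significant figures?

39.26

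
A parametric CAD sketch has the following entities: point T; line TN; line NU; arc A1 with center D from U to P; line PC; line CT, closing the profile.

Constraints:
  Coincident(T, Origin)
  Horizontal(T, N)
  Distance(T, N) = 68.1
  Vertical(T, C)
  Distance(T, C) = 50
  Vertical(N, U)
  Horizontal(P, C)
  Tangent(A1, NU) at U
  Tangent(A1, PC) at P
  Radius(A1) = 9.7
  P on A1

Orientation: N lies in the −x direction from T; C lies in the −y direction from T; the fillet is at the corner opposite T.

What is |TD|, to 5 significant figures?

70.955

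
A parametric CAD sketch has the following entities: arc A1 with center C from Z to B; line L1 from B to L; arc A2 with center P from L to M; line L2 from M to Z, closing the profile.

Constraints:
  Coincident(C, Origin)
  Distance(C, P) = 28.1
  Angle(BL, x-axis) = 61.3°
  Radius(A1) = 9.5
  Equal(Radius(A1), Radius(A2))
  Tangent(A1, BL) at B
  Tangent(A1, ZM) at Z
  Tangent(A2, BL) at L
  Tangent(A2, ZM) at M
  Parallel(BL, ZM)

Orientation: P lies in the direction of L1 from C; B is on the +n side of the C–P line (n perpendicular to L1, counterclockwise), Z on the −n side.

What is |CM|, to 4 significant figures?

29.66

The slot axis is L1's direction at 61.3°, so u = (cos 61.3°, sin 61.3°) = (0.4802, 0.8771) and n = (−sin 61.3°, cos 61.3°) = (-0.8771, 0.4802). C is at the origin and P lies 28.1 along u from C, so P = 28.1·u = (13.49, 24.65). Tangency of A1 to both parallel lines with radius 9.5 puts B and Z at C ± 9.5·n: B = (-8.333, 4.562), Z = (8.333, -4.562). Equal radii place L and M the same way about P: L = P + 9.5·n = (5.161, 29.21), M = P − 9.5·n = (21.83, 20.09). Then |CM| = |M − C| = 29.66.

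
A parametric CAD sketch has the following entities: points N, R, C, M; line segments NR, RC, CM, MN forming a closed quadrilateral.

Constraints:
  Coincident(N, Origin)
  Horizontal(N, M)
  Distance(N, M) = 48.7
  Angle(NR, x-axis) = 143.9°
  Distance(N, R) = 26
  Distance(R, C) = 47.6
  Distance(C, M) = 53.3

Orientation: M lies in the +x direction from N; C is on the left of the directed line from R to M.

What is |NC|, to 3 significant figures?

46.7

Checks: N = (0.00, 0.00) ✓; |RC| = 47.60 ✓; |CM| = 53.30 ✓.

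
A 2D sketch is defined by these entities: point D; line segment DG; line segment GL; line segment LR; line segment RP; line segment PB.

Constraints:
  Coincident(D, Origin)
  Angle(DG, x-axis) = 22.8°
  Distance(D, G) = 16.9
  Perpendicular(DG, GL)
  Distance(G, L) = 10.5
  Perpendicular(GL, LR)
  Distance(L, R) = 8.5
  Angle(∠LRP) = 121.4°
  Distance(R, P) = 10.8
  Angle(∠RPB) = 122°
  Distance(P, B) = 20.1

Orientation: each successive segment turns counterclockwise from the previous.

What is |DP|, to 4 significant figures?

3.055

D is at the origin; DG runs at 22.8° with length 16.9, so G = (15.58, 6.549). DG ⟂ GL, so GL runs at 112.8°; with |GL| = 10.5, L = (11.51, 16.23). The perpendicularity gives LR at right angles to GL, so LR runs at -157.2°; with |LR| = 8.5, R = (3.675, 12.93). ∠LRP = 121.4° gives RP at -98.60° from the x-axis; with |RP| = 10.8, P = (2.060, 2.256). Then |DP| = |P − D| = 3.055.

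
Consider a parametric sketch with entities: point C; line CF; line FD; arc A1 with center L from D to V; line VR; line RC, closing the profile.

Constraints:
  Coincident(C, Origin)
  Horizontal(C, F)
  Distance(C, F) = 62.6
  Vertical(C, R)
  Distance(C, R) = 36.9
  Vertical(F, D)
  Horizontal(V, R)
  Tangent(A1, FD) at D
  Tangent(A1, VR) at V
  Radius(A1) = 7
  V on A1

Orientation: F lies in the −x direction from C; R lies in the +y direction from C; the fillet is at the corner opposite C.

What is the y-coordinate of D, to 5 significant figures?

29.900

C is at the origin; CF is horizontal with |CF| = 62.6 and F on the −x side, so F = (-62.600, 0.0000). CR is vertical with |CR| = 36.9 and R on the +y side, so R = (0.0000, 36.900). The virtual corner opposite C is at (-62.600, 36.900). The tangent condition forces LD to be normal to FD and tangency of A1 to VR means the radius LV is perpendicular to VR, with radius 7.0, so the center L sits 7.0 in from both sides at L = (-55.600, 29.900). That places the tangent points at D = (-62.600, 29.900) on FD and V = (-55.600, 36.900) on VR. So D.y = 29.900.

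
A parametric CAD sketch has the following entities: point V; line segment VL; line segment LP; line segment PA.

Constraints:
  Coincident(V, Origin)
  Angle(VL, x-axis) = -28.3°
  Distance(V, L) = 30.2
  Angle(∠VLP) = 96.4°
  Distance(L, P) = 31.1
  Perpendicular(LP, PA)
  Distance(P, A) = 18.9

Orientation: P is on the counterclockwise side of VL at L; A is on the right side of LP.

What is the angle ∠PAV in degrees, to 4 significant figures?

35.17°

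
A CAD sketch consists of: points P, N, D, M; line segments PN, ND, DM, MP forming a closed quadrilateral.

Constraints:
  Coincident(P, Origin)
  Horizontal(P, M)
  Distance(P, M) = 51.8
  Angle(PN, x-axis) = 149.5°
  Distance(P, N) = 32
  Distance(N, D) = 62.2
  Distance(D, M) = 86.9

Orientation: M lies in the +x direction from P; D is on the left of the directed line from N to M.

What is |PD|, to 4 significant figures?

71.09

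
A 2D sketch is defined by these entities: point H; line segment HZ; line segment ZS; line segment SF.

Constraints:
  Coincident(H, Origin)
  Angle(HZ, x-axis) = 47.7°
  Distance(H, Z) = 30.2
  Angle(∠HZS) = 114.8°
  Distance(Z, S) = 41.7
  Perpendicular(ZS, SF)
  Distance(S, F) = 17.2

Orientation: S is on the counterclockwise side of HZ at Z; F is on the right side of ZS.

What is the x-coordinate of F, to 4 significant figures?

19.94

H is at the origin; HZ runs at 47.7° with length 30.2, so Z = 30.2·(cos 47.7°, sin 47.7°) = (20.32, 22.34). ∠HZS = 114.8°, so ZS runs at 47.7° + (180° − 114.8°) = 112.9° from the x-axis; with |ZS| = 41.7, S = Z + 41.7·(cos 112.9°, sin 112.9°) = (4.099, 60.75). The perpendicularity gives SF at right angles to ZS; with |SF| = 17.2 on the right of ZS, F = S + 17.2·(0.9212, 0.3891) = (19.94, 67.44). So F.x = 19.94.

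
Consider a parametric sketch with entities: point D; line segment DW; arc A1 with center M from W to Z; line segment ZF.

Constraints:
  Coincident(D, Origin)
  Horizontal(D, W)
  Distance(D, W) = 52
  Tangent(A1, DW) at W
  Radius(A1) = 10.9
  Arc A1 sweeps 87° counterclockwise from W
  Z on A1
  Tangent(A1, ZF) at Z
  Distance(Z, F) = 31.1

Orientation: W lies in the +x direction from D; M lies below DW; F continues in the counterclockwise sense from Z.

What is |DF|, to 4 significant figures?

57.20

D is at the origin; D and W share the same y with |DW| = 52.0 and W on the +x side, so W = (52.00, 0.000). Tangency of A1 to DW means the radius MW is perpendicular to DW, so M = W + (0, -10.9) = (52.00, -10.90). On A1, W sits at bearing 90° from M; an 87° counterclockwise sweep puts Z at bearing 177°, so Z = M + 10.9·(cos 177°, sin 177°) = (41.11, -10.33). A1 meets ZF tangentially, so MZ is at right angles to ZF, so ZF runs along (−sin 177°, cos 177°); with |ZF| = 31.1, F = (39.49, -41.39). Then |DF| = |F − D| = 57.20.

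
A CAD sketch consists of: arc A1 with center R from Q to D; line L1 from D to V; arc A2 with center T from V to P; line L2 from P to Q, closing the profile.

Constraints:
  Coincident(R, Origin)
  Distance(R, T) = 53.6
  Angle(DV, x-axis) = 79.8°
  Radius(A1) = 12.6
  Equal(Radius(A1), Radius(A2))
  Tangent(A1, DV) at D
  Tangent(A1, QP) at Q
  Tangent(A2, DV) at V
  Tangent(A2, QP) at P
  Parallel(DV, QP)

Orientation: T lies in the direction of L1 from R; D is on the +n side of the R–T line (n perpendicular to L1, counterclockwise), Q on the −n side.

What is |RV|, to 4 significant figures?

55.06

The slot axis is L1's direction at 79.8°, so u = (cos 79.8°, sin 79.8°) = (0.1771, 0.9842) and n = (−sin 79.8°, cos 79.8°) = (-0.9842, 0.1771). R is at the origin and T lies 53.6 along u from R, so T = 53.6·u = (9.492, 52.75). Tangency of A1 to both parallel lines with radius 12.6 puts D and Q at R ± 12.6·n: D = (-12.40, 2.231), Q = (12.40, -2.231). Equal radii place V and P the same way about T: V = T + 12.6·n = (-2.909, 54.98), P = T − 12.6·n = (21.89, 50.52). Then |RV| = |V − R| = 55.06.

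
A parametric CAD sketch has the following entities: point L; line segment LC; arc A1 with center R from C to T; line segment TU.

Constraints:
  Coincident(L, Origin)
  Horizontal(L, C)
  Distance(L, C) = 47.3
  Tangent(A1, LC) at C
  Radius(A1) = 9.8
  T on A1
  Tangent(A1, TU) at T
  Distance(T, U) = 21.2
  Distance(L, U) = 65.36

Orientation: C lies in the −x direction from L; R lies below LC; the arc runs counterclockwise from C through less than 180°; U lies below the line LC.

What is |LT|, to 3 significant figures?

57.9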